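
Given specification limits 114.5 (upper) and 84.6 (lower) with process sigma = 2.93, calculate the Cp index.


Cp = (USL - LSL) / (6 * sigma)
= (114.5 - 84.6) / (6 * 2.93)
= 29.9000 / 17.5800
= 1.7008

1.7008


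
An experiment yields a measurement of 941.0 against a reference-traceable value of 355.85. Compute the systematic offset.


Systematic error = measured - true
= 941.0 - 355.85
= 585.1500

585.1500


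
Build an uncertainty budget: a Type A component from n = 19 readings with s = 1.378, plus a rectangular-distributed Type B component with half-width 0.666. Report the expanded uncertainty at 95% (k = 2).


u_A = s / sqrt(n) = 1.378 / sqrt(19) = 0.31613488
u_B = half_width / sqrt(3) = 0.666 / sqrt(3) = 0.38451528
uc = sqrt(u_A^2 + u_B^2) = sqrt(0.31613488^2 + 0.38451528^2) = 0.49778837
U = k * uc = 2 * 0.49778837
U = 0.9956

0.9956


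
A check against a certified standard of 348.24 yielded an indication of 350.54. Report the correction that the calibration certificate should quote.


Correction = standard - reading
= 348.24 - 350.54
= -2.3000

-2.3000


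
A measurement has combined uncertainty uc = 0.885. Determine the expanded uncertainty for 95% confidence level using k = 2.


U = k * uc
U = 2 * 0.885
U = 1.7700

1.7700


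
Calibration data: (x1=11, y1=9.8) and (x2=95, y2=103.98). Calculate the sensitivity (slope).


slope = (y2 - y1) / (x2 - x1)
= (103.98 - 9.8) / (95 - 11)
= 94.1800 / 84
= 1.1212

1.1212


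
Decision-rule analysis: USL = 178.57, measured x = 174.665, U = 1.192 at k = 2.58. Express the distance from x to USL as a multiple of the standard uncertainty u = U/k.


u = U / k = 1.192 / 2.58 = 0.4620155
margin = |USL - x| = |178.57 - 174.665| = 3.905
z = margin / u = 3.905 / 0.4620155
z = 8.4521

8.4521


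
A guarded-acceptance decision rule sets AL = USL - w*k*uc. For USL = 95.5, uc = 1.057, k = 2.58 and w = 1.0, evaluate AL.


U = k * uc = 2.58 * 1.057 = 2.72706
guard band g = w * U = 1.0 * 2.72706 = 2.72706
AL = USL - g = 95.5 - 2.72706
AL = 92.7729

92.7729


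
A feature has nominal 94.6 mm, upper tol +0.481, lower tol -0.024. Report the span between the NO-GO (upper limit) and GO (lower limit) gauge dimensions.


GO = nominal - lower_tol (smallest hole = maximum material condition)
GO = 94.6 - 0.024 = 94.576
NO-GO = nominal + upper_tol (largest hole = least material condition)
NO-GO = 94.6 + 0.481 = 95.081
spread = NO-GO - GO = 95.081 - 94.576 = 0.5050

0.5050


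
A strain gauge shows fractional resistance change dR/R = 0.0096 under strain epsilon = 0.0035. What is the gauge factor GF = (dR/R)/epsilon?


GF = (dR/R) / epsilon
= 0.0096 / 0.0035
= 2.7429

2.7429


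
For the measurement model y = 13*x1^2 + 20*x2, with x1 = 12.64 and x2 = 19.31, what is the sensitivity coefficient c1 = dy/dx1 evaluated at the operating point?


y = 13*x1^2 + 20*x2
dy/dx1 = 2*13*x1
Evaluate at x1 = 12.64: c1 = 26 * 12.64
c1 = 328.6400

328.6400


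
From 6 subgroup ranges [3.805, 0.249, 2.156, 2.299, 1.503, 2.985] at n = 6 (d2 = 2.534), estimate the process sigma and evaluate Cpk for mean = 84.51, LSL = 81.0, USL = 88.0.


R_bar = (3.805 + 0.249 + 2.156 + 2.299 + 1.503 + 2.985) / 6 = 2.1661667
sigma = R_bar / d2 = 2.1661667 / 2.534 = 0.85484084
Cp = (USL - LSL)/(6*sigma) = (88.0 - 81.0)/(6*0.85484084) = 1.3648
Cpu = (88.0 - 84.51)/(3*0.85484084) = 1.3609
Cpl = (84.51 - 81.0)/(3*0.85484084) = 1.3687
Cpk = min(Cpu, Cpl) = 1.3609

1.3609


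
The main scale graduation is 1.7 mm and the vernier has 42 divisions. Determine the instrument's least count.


LC = MSD / n_div
= 1.7 / 42
= 0.0405

0.0405


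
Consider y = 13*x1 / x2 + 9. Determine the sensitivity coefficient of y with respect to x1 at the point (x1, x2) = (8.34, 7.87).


y = 13*x1 / x2 + 9
dy/dx1 = 13/x2
Evaluate at x2 = 7.87: c1 = 13 / 7.87
c1 = 1.6518

1.6518


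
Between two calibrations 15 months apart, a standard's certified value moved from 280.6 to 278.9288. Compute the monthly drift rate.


rate = (v2 - v1) / months
= (278.9288 - 280.6) / 15
= -1.6712 / 15
= -0.1114

-0.1114


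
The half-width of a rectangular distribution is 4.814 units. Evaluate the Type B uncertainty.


u_B = half_width / sqrt(3)
u_B = 4.814 / 1.7320508
u_B = 2.7794

2.7794


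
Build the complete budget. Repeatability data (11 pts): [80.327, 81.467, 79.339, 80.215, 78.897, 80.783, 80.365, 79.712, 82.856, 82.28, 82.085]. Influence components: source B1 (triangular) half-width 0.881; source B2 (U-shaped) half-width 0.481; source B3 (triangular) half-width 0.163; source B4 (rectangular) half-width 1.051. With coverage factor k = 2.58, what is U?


mean = (80.327 + 81.467 + 79.339 + 80.215 + 78.897 + 80.783 + 80.365 + 79.712 + 82.856 + 82.28 + 82.085) / 11 = 80.75690909
s = sqrt(sum((x - mean)^2)/(n-1)) = 1.2723351
u_A = s / sqrt(n) = 1.2723351 / sqrt(11) = 0.38362347
u_B1 = 0.881 / sqrt(6) = 0.35966674
u_B2 = 0.481 / sqrt(2) = 0.34011836
u_B3 = 0.163 / sqrt(6) = 0.066544471
u_B4 = 1.051 / sqrt(3) = 0.60679513
uc = sqrt(0.38362347^2 + 0.35966674^2 + 0.34011836^2 + 0.066544471^2 + 0.60679513^2) = 0.8745491
U = k * uc = 2.58 * 0.8745491
U = 2.2563

2.2563


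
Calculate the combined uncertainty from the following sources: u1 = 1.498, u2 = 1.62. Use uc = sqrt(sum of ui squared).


uc = sqrt(1.498^2 + 1.62^2)
uc = sqrt(4.868404)
uc = 2.2064

2.2064


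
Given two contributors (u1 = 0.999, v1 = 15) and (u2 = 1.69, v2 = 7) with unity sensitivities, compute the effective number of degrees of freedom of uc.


uc = sqrt(u1^2 + u2^2) = sqrt(0.999^2 + 1.69^2) = 1.9631864
v_eff = uc^4 / (u1^4/v1 + u2^4/v2)
= 1.9631864^4 / (0.999^4/15 + 1.69^4/7)
= 14.854093 / 1.23173
v_eff = 12.0595

12.0595


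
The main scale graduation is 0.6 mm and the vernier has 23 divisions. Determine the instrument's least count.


LC = MSD / n_div
= 0.6 / 23
= 0.0261

0.0261


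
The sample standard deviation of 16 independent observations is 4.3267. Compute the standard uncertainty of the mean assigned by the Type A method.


u_A = s / sqrt(n)
u_A = 4.3267 / sqrt(16)
u_A = 4.3267 / 4
u_A = 1.0817

1.0817


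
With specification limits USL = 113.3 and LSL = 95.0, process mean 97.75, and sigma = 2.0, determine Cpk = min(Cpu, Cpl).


Cpu = (USL - mean) / (3*sigma) = (113.3 - 97.75) / (3*2.0) = 2.5917
Cpl = (mean - LSL) / (3*sigma) = (97.75 - 95.0) / (3*2.0) = 0.4583
Cpk = min(Cpu, Cpl) = 0.4583

0.4583


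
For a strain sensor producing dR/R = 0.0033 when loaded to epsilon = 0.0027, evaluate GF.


GF = (dR/R) / epsilon
= 0.0033 / 0.0027
= 1.2222

1.2222


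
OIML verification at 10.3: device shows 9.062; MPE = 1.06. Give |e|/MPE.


e = indication - reference = 9.062 - 10.3 = -1.2380
|e| = 1.2380
ratio = |e| / MPE = 1.2380 / 1.06
ratio = 1.1679

1.1679


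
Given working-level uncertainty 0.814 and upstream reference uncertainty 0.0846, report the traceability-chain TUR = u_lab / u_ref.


TUR = u_lab / u_ref
= 0.814 / 0.0846
= 9.6217

9.6217


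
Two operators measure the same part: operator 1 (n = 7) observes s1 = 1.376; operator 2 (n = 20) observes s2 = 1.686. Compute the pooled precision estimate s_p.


s_p = sqrt(((n1-1)*s1^2 + (n2-1)*s2^2) / (n1+n2-2))
numerator = (7-1)*1.376^2 + (20-1)*1.686^2 = 11.360256 + 54.009324 = 65.36958
denominator = 7 + 20 - 2 = 25
s_p^2 = 65.36958 / 25 = 2.6147832
s_p = sqrt(2.6147832) = 1.6170

1.6170


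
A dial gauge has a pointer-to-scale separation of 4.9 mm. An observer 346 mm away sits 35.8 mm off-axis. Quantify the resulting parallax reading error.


error = h * offset / d
= 4.9 * 35.8 / 346
= 0.5070

0.5070


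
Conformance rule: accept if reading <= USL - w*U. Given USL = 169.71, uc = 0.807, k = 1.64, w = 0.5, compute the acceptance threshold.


U = k * uc = 1.64 * 0.807 = 1.32348
guard band g = w * U = 0.5 * 1.32348 = 0.66174
AL = USL - g = 169.71 - 0.66174
AL = 169.0483

169.0483


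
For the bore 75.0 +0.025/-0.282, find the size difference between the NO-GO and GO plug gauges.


GO = nominal - lower_tol (smallest hole = maximum material condition)
GO = 75.0 - 0.282 = 74.718
NO-GO = nominal + upper_tol (largest hole = least material condition)
NO-GO = 75.0 + 0.025 = 75.025
spread = NO-GO - GO = 75.025 - 74.718 = 0.3070

0.3070


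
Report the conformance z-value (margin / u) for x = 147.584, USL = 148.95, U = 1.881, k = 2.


u = U / k = 1.881 / 2 = 0.9405
margin = |USL - x| = |148.95 - 147.584| = 1.366
z = margin / u = 1.366 / 0.9405
z = 1.4524

1.4524


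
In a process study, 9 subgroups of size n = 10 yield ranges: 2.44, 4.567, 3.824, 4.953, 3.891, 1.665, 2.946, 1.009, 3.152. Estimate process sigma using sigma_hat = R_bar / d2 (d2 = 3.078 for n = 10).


R_bar = (2.44 + 4.567 + 3.824 + 4.953 + 3.891 + 1.665 + 2.946 + 1.009 + 3.152) / 9
R_bar = 28.447 / 9 = 3.1607778
sigma_hat = R_bar / d2 = 3.1607778 / 3.078 = 1.0269

1.0269


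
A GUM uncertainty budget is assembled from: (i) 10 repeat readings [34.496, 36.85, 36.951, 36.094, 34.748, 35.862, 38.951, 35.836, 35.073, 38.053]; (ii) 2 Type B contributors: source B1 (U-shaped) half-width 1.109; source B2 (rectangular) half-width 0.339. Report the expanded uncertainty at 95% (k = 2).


mean = (34.496 + 36.85 + 36.951 + 36.094 + 34.748 + 35.862 + 38.951 + 35.836 + 35.073 + 38.053) / 10 = 36.2914
s = sqrt(sum((x - mean)^2)/(n-1)) = 1.4315724
u_A = s / sqrt(n) = 1.4315724 / sqrt(10) = 0.45270294
u_B1 = 1.109 / sqrt(2) = 0.78418142
u_B2 = 0.339 / sqrt(3) = 0.19572174
uc = sqrt(0.45270294^2 + 0.78418142^2 + 0.19572174^2) = 0.92638407
U = k * uc = 2 * 0.92638407
U = 1.8528

1.8528


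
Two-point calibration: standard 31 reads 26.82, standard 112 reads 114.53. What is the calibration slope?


slope = (y2 - y1) / (x2 - x1)
= (114.53 - 26.82) / (112 - 31)
= 87.7100 / 81
= 1.0828

1.0828


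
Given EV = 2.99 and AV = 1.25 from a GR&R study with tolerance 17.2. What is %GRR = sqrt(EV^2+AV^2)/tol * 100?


GRR = sqrt(EV^2 + AV^2) = sqrt(2.99^2 + 1.25^2) = 3.2407715
%GRR = GRR / tol * 100 = 3.2407715 / 17.2 * 100
%GRR = 18.8417

18.8417


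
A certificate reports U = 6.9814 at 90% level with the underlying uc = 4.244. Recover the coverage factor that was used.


k = U / uc
k = 6.9814 / 4.244
k = 1.645

1.645


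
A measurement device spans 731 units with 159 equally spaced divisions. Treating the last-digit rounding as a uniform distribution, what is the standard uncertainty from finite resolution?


resolution = range / divisions
resolution = 731 / 159 = 4.5974843
u_res = resolution / (2*sqrt(3))
u_res = 4.5974843 / 3.4641016
u_res = 1.3272

1.3272


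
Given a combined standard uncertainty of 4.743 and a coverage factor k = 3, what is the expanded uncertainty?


U = k * uc
U = 3 * 4.743
U = 14.2290

14.2290


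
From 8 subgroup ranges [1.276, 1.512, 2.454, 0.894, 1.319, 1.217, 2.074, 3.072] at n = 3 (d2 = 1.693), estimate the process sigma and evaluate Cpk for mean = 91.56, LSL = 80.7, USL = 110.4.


R_bar = (1.276 + 1.512 + 2.454 + 0.894 + 1.319 + 1.217 + 2.074 + 3.072) / 8 = 1.72725
sigma = R_bar / d2 = 1.72725 / 1.693 = 1.0202304
Cp = (USL - LSL)/(6*sigma) = (110.4 - 80.7)/(6*1.0202304) = 4.8518
Cpu = (110.4 - 91.56)/(3*1.0202304) = 6.1555
Cpl = (91.56 - 80.7)/(3*1.0202304) = 3.5482
Cpk = min(Cpu, Cpl) = 3.5482

3.5482


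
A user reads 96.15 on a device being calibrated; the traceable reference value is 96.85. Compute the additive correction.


Correction = standard - reading
= 96.85 - 96.15
= 0.7000

0.7000


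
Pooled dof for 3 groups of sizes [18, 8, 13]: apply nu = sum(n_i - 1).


nu = sum_i (n_i - 1)
nu = ((18 - 1) + (8 - 1) + (13 - 1))
nu = 17 + 7 + 12
nu = 36

36


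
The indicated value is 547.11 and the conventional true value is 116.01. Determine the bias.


Systematic error = measured - true
= 547.11 - 116.01
= 431.1000

431.1000


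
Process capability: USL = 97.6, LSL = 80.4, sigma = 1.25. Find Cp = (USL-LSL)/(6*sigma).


Cp = (USL - LSL) / (6 * sigma)
= (97.6 - 80.4) / (6 * 1.25)
= 17.2000 / 7.5000
= 2.2933

2.2933


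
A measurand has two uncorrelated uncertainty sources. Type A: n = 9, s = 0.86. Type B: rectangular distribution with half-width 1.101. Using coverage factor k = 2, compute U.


u_A = s / sqrt(n) = 0.86 / sqrt(9) = 0.28666667
u_B = half_width / sqrt(3) = 1.101 / sqrt(3) = 0.63566265
uc = sqrt(u_A^2 + u_B^2) = sqrt(0.28666667^2 + 0.63566265^2) = 0.69731254
U = k * uc = 2 * 0.69731254
U = 1.3946

1.3946


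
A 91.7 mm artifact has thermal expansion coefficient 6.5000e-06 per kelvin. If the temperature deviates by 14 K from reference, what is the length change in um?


dL = L * alpha * dT
= 91.7 * 6.5000e-06 * 14
= 0.0083447 mm
dL_um = 0.0083447 * 1000 = 8.3447 um

8.3447


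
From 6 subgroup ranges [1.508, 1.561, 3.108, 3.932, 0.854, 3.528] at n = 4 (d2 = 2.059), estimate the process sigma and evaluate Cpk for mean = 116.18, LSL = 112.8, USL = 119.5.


R_bar = (1.508 + 1.561 + 3.108 + 3.932 + 0.854 + 3.528) / 6 = 2.4151667
sigma = R_bar / d2 = 2.4151667 / 2.059 = 1.1729804
Cp = (USL - LSL)/(6*sigma) = (119.5 - 112.8)/(6*1.1729804) = 0.9520
Cpu = (119.5 - 116.18)/(3*1.1729804) = 0.9435
Cpl = (116.18 - 112.8)/(3*1.1729804) = 0.9605
Cpk = min(Cpu, Cpl) = 0.9435

0.9435


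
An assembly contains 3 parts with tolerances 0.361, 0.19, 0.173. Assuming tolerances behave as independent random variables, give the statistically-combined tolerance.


RSS = sqrt(0.361^2 + 0.19^2 + 0.173^2)
= sqrt(0.19635)
= 0.4431

0.4431


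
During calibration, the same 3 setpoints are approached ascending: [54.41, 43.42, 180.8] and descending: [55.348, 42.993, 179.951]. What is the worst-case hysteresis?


|54.41 - 55.348| = 0.9380
|43.42 - 42.993| = 0.4270
|180.8 - 179.951| = 0.8490
hysteresis = max(diffs) = 0.9380

0.9380


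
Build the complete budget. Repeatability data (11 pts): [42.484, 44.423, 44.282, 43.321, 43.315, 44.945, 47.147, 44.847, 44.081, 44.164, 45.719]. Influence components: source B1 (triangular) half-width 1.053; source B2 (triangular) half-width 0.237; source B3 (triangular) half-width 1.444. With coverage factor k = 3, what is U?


mean = (42.484 + 44.423 + 44.282 + 43.321 + 43.315 + 44.945 + 47.147 + 44.847 + 44.081 + 44.164 + 45.719) / 11 = 44.42981818
s = sqrt(sum((x - mean)^2)/(n-1)) = 1.2632203
u_A = s / sqrt(n) = 1.2632203 / sqrt(11) = 0.38087525
u_B1 = 1.053 / sqrt(6) = 0.42988545
u_B2 = 0.237 / sqrt(6) = 0.096754845
u_B3 = 1.444 / sqrt(6) = 0.58951053
uc = sqrt(0.38087525^2 + 0.42988545^2 + 0.096754845^2 + 0.58951053^2) = 0.82870479
U = k * uc = 3 * 0.82870479
U = 2.4861

2.4861


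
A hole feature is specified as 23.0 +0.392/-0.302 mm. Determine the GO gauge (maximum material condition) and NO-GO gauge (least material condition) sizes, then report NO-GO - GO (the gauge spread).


GO = nominal - lower_tol (smallest hole = maximum material condition)
GO = 23.0 - 0.302 = 22.698
NO-GO = nominal + upper_tol (largest hole = least material condition)
NO-GO = 23.0 + 0.392 = 23.392
spread = NO-GO - GO = 23.392 - 22.698 = 0.6940

0.6940


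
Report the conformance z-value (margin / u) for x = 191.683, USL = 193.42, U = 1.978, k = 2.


u = U / k = 1.978 / 2 = 0.989
margin = |USL - x| = |193.42 - 191.683| = 1.737
z = margin / u = 1.737 / 0.989
z = 1.7563

1.7563


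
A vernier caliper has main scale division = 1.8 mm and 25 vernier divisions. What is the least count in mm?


LC = MSD / n_div
= 1.8 / 25
= 0.0720

0.0720


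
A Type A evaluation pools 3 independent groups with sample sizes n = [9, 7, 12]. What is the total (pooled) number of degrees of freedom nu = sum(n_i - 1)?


nu = sum_i (n_i - 1)
nu = ((9 - 1) + (7 - 1) + (12 - 1))
nu = 8 + 6 + 11
nu = 25

25


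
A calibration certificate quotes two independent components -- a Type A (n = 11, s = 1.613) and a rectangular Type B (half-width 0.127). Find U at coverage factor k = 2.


u_A = s / sqrt(n) = 1.613 / sqrt(11) = 0.4863378
u_B = half_width / sqrt(3) = 0.127 / sqrt(3) = 0.073323484
uc = sqrt(u_A^2 + u_B^2) = sqrt(0.4863378^2 + 0.073323484^2) = 0.49183411
U = k * uc = 2 * 0.49183411
U = 0.9837

0.9837


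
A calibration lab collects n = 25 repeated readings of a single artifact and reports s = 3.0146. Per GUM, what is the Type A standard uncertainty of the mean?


u_A = s / sqrt(n)
u_A = 3.0146 / sqrt(25)
u_A = 3.0146 / 5
u_A = 0.6029

0.6029


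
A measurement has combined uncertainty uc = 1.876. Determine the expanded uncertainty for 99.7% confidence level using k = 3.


U = k * uc
U = 3 * 1.876
U = 5.6280

5.6280


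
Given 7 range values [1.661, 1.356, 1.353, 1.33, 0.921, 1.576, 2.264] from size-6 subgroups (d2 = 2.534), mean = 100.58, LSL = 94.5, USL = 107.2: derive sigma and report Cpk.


R_bar = (1.661 + 1.356 + 1.353 + 1.33 + 0.921 + 1.576 + 2.264) / 7 = 1.4944286
sigma = R_bar / d2 = 1.4944286 / 2.534 = 0.58975083
Cp = (USL - LSL)/(6*sigma) = (107.2 - 94.5)/(6*0.58975083) = 3.5891
Cpu = (107.2 - 100.58)/(3*0.58975083) = 3.7417
Cpl = (100.58 - 94.5)/(3*0.58975083) = 3.4365
Cpk = min(Cpu, Cpl) = 3.4365

3.4365


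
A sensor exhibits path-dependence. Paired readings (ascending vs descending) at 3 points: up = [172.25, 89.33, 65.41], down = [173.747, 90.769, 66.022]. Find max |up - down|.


|172.25 - 173.747| = 1.4970
|89.33 - 90.769| = 1.4390
|65.41 - 66.022| = 0.6120
hysteresis = max(diffs) = 1.4970

1.4970


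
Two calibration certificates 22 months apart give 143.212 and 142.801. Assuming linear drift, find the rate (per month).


rate = (v2 - v1) / months
= (142.801 - 143.212) / 22
= -0.4110 / 22
= -0.0187

-0.0187


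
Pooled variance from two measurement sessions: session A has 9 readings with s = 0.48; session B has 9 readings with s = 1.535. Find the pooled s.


s_p = sqrt(((n1-1)*s1^2 + (n2-1)*s2^2) / (n1+n2-2))
numerator = (9-1)*0.48^2 + (9-1)*1.535^2 = 1.8432 + 18.8498 = 20.693
denominator = 9 + 9 - 2 = 16
s_p^2 = 20.693 / 16 = 1.2933125
s_p = sqrt(1.2933125) = 1.1372

1.1372


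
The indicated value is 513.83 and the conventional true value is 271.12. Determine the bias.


Systematic error = measured - true
= 513.83 - 271.12
= 242.7100

242.7100


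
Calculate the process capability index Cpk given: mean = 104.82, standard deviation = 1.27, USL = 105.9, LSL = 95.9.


Cpu = (USL - mean) / (3*sigma) = (105.9 - 104.82) / (3*1.27) = 0.2835
Cpl = (mean - LSL) / (3*sigma) = (104.82 - 95.9) / (3*1.27) = 2.3412
Cpk = min(Cpu, Cpl) = 0.2835

0.2835


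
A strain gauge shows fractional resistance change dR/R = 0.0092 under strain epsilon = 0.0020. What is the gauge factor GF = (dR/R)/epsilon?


GF = (dR/R) / epsilon
= 0.0092 / 0.0020
= 4.6000

4.6000


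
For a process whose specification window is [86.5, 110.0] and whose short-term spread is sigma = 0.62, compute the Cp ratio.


Cp = (USL - LSL) / (6 * sigma)
= (110.0 - 86.5) / (6 * 0.62)
= 23.5000 / 3.7200
= 6.3172

6.3172


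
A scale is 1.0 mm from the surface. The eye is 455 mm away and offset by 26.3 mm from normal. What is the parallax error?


error = h * offset / d
= 1.0 * 26.3 / 455
= 0.0578

0.0578


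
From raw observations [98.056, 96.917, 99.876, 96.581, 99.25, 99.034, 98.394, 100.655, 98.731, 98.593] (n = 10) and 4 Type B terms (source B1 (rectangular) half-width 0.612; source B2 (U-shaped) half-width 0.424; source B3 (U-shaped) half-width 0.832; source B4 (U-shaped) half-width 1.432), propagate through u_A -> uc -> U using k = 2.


mean = (98.056 + 96.917 + 99.876 + 96.581 + 99.25 + 99.034 + 98.394 + 100.655 + 98.731 + 98.593) / 10 = 98.6087
s = sqrt(sum((x - mean)^2)/(n-1)) = 1.2349418
u_A = s / sqrt(n) = 1.2349418 / sqrt(10) = 0.39052289
u_B1 = 0.612 / sqrt(3) = 0.35333836
u_B2 = 0.424 / sqrt(2) = 0.29981328
u_B3 = 0.832 / sqrt(2) = 0.58831284
u_B4 = 1.432 / sqrt(2) = 1.0125769
uc = sqrt(0.39052289^2 + 0.35333836^2 + 0.29981328^2 + 0.58831284^2 + 1.0125769^2) = 1.3185856
U = k * uc = 2 * 1.3185856
U = 2.6372

2.6372


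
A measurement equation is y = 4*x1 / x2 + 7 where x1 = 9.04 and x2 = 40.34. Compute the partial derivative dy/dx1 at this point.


y = 4*x1 / x2 + 7
dy/dx1 = 4/x2
Evaluate at x2 = 40.34: c1 = 4 / 40.34
c1 = 0.0992

0.0992


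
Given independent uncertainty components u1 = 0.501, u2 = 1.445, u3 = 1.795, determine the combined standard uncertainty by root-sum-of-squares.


uc = sqrt(0.501^2 + 1.445^2 + 1.795^2)
uc = sqrt(5.561051)
uc = 2.3582

2.3582


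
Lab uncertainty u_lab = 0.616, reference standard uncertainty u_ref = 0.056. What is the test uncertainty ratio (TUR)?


TUR = u_lab / u_ref
= 0.616 / 0.056
= 11.0000

11.0000


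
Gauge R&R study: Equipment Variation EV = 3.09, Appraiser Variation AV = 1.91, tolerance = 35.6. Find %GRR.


GRR = sqrt(EV^2 + AV^2) = sqrt(3.09^2 + 1.91^2) = 3.6326574
%GRR = GRR / tol * 100 = 3.6326574 / 35.6 * 100
%GRR = 10.2041

10.2041


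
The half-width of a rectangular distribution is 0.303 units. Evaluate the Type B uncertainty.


u_B = half_width / sqrt(3)
u_B = 0.303 / 1.7320508
u_B = 0.1749

0.1749


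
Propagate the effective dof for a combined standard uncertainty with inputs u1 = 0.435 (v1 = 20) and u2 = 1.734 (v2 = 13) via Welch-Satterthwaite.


uc = sqrt(u1^2 + u2^2) = sqrt(0.435^2 + 1.734^2) = 1.7877307
v_eff = uc^4 / (u1^4/v1 + u2^4/v2)
= 1.7877307^4 / (0.435^4/20 + 1.734^4/13)
= 10.214295 / 0.69721966
v_eff = 14.6500

14.6500


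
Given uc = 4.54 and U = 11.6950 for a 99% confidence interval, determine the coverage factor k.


k = U / uc
k = 11.6950 / 4.54
k = 2.576

2.576


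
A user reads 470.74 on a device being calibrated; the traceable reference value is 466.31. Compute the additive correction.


Correction = standard - reading
= 466.31 - 470.74
= -4.4300

-4.4300


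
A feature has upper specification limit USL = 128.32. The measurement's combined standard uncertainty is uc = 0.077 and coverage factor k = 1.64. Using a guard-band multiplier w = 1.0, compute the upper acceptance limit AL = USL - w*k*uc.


U = k * uc = 1.64 * 0.077 = 0.12628
guard band g = w * U = 1.0 * 0.12628 = 0.12628
AL = USL - g = 128.32 - 0.12628
AL = 128.1937

128.1937


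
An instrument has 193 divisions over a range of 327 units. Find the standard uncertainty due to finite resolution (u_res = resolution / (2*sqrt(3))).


resolution = range / divisions
resolution = 327 / 193 = 1.6943005
u_res = resolution / (2*sqrt(3))
u_res = 1.6943005 / 3.4641016
u_res = 0.4891

0.4891


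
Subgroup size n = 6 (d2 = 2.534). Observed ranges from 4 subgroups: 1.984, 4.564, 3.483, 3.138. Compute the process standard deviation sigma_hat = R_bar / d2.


R_bar = (1.984 + 4.564 + 3.483 + 3.138) / 4
R_bar = 13.169 / 4 = 3.29225
sigma_hat = R_bar / d2 = 3.29225 / 2.534 = 1.2992

1.2992


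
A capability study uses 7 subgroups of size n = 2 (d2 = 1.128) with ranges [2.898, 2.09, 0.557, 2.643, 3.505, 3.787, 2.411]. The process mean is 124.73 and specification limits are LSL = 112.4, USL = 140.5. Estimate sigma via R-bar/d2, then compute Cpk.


R_bar = (2.898 + 2.09 + 0.557 + 2.643 + 3.505 + 3.787 + 2.411) / 7 = 2.5558571
sigma = R_bar / d2 = 2.5558571 / 1.128 = 2.2658308
Cp = (USL - LSL)/(6*sigma) = (140.5 - 112.4)/(6*2.2658308) = 2.0669
Cpu = (140.5 - 124.73)/(3*2.2658308) = 2.3200
Cpl = (124.73 - 112.4)/(3*2.2658308) = 1.8139
Cpk = min(Cpu, Cpl) = 1.8139

1.8139


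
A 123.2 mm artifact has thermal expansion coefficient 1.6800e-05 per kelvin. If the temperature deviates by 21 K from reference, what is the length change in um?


dL = L * alpha * dT
= 123.2 * 1.6800e-05 * 21
= 0.0434650 mm
dL_um = 0.0434650 * 1000 = 43.4650 um

43.4650


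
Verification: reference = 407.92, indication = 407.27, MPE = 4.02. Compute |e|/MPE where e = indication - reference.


e = indication - reference = 407.27 - 407.92 = -0.6500
|e| = 0.6500
ratio = |e| / MPE = 0.6500 / 4.02
ratio = 0.1617

0.1617


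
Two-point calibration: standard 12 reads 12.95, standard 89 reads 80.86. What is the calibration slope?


slope = (y2 - y1) / (x2 - x1)
= (80.86 - 12.95) / (89 - 12)
= 67.9100 / 77
= 0.8819

0.8819


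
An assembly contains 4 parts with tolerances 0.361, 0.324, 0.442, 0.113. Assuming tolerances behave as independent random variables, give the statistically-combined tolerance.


RSS = sqrt(0.361^2 + 0.324^2 + 0.442^2 + 0.113^2)
= sqrt(0.44343)
= 0.6659

0.6659


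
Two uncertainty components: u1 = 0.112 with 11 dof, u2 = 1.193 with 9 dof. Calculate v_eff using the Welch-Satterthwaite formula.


uc = sqrt(u1^2 + u2^2) = sqrt(0.112^2 + 1.193^2) = 1.1982458
v_eff = uc^4 / (u1^4/v1 + u2^4/v2)
= 1.1982458^4 / (0.112^4/11 + 1.193^4/9)
= 2.0615015 / 0.22508516
v_eff = 9.1588

9.1588


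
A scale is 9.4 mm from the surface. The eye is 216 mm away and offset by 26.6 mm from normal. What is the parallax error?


error = h * offset / d
= 9.4 * 26.6 / 216
= 1.1576

1.1576


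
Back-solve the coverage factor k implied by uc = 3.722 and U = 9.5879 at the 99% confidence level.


k = U / uc
k = 9.5879 / 3.722
k = 2.576

2.576


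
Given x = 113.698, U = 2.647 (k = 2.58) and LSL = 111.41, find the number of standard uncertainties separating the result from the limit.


u = U / k = 2.647 / 2.58 = 1.025969
margin = |LSL - x| = |111.41 - 113.698| = 2.288
z = margin / u = 2.288 / 1.025969
z = 2.2301

2.2301


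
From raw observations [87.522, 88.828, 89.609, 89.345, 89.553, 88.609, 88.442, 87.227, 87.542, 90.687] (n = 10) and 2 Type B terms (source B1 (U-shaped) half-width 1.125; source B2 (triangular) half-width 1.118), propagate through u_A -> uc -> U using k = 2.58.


mean = (87.522 + 88.828 + 89.609 + 89.345 + 89.553 + 88.609 + 88.442 + 87.227 + 87.542 + 90.687) / 10 = 88.7364
s = sqrt(sum((x - mean)^2)/(n-1)) = 1.1002242
u_A = s / sqrt(n) = 1.1002242 / sqrt(10) = 0.34792144
u_B1 = 1.125 / sqrt(2) = 0.79549513
u_B2 = 1.118 / sqrt(6) = 0.45642159
uc = sqrt(0.34792144^2 + 0.79549513^2 + 0.45642159^2) = 0.98090902
U = k * uc = 2.58 * 0.98090902
U = 2.5307

2.5307


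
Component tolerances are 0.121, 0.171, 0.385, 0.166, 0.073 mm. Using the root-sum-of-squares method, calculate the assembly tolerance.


RSS = sqrt(0.121^2 + 0.171^2 + 0.385^2 + 0.166^2 + 0.073^2)
= sqrt(0.224992)
= 0.4743

0.4743


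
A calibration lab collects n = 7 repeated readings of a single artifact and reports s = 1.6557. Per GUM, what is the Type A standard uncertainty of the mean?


u_A = s / sqrt(n)
u_A = 1.6557 / sqrt(7)
u_A = 1.6557 / 2.6457513
u_A = 0.6258

0.6258


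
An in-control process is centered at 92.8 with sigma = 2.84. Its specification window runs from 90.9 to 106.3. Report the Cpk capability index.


Cpu = (USL - mean) / (3*sigma) = (106.3 - 92.8) / (3*2.84) = 1.5845
Cpl = (mean - LSL) / (3*sigma) = (92.8 - 90.9) / (3*2.84) = 0.2230
Cpk = min(Cpu, Cpl) = 0.2230

0.2230


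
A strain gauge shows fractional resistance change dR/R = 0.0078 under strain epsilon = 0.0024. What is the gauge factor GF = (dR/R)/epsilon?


GF = (dR/R) / epsilon
= 0.0078 / 0.0024
= 3.2500

3.2500


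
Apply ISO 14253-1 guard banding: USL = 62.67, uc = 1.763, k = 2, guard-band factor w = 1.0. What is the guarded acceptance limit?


U = k * uc = 2 * 1.763 = 3.526
guard band g = w * U = 1.0 * 3.526 = 3.526
AL = USL - g = 62.67 - 3.526
AL = 59.1440

59.1440


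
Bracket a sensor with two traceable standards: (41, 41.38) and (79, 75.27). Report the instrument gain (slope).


slope = (y2 - y1) / (x2 - x1)
= (75.27 - 41.38) / (79 - 41)
= 33.8900 / 38
= 0.8918

0.8918


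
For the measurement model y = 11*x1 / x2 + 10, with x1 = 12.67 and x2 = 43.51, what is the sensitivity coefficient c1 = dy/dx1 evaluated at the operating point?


y = 11*x1 / x2 + 10
dy/dx1 = 11/x2
Evaluate at x2 = 43.51: c1 = 11 / 43.51
c1 = 0.2528

0.2528


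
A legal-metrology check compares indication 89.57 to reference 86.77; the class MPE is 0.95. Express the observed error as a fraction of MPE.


e = indication - reference = 89.57 - 86.77 = 2.8000
|e| = 2.8000
ratio = |e| / MPE = 2.8000 / 0.95
ratio = 2.9474

2.9474


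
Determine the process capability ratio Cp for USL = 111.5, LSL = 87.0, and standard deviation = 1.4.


Cp = (USL - LSL) / (6 * sigma)
= (111.5 - 87.0) / (6 * 1.4)
= 24.5000 / 8.4000
= 2.9167

2.9167


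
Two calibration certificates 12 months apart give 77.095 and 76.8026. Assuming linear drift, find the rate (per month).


rate = (v2 - v1) / months
= (76.8026 - 77.095) / 12
= -0.2924 / 12
= -0.0244

-0.0244


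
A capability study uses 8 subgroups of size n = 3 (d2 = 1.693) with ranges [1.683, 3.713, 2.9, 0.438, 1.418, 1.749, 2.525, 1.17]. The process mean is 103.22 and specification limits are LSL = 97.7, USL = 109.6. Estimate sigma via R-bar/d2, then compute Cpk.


R_bar = (1.683 + 3.713 + 2.9 + 0.438 + 1.418 + 1.749 + 2.525 + 1.17) / 8 = 1.9495
sigma = R_bar / d2 = 1.9495 / 1.693 = 1.1515062
Cp = (USL - LSL)/(6*sigma) = (109.6 - 97.7)/(6*1.1515062) = 1.7224
Cpu = (109.6 - 103.22)/(3*1.1515062) = 1.8469
Cpl = (103.22 - 97.7)/(3*1.1515062) = 1.5979
Cpk = min(Cpu, Cpl) = 1.5979

1.5979


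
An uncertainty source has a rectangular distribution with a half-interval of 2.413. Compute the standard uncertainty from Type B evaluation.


u_B = half_width / sqrt(3)
u_B = 2.413 / 1.7320508
u_B = 1.3931

1.3931


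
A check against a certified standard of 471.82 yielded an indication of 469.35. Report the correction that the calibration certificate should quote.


Correction = standard - reading
= 471.82 - 469.35
= 2.4700

2.4700


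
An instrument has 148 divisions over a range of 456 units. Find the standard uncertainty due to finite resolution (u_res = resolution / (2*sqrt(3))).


resolution = range / divisions
resolution = 456 / 148 = 3.0810811
u_res = resolution / (2*sqrt(3))
u_res = 3.0810811 / 3.4641016
u_res = 0.8894

0.8894


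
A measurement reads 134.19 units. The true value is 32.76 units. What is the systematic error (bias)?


Systematic error = measured - true
= 134.19 - 32.76
= 101.4300

101.4300


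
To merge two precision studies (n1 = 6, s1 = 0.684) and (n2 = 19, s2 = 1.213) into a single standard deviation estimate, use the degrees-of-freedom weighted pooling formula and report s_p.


s_p = sqrt(((n1-1)*s1^2 + (n2-1)*s2^2) / (n1+n2-2))
numerator = (6-1)*0.684^2 + (19-1)*1.213^2 = 2.33928 + 26.484642 = 28.823922
denominator = 6 + 19 - 2 = 23
s_p^2 = 28.823922 / 23 = 1.253214
s_p = sqrt(1.253214) = 1.1195

1.1195


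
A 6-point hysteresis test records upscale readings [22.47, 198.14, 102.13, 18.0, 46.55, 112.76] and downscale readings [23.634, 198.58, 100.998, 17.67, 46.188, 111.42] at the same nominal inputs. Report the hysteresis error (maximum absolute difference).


|22.47 - 23.634| = 1.1640
|198.14 - 198.58| = 0.4400
|102.13 - 100.998| = 1.1320
|18.0 - 17.67| = 0.3300
|46.55 - 46.188| = 0.3620
|112.76 - 111.42| = 1.3400
hysteresis = max(diffs) = 1.3400

1.3400


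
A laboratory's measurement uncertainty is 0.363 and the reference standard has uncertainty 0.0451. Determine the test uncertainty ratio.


TUR = u_lab / u_ref
= 0.363 / 0.0451
= 8.0488

8.0488


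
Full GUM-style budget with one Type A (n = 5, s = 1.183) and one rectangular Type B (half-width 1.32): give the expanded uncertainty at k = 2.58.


u_A = s / sqrt(n) = 1.183 / sqrt(5) = 0.52905368
u_B = half_width / sqrt(3) = 1.32 / sqrt(3) = 0.76210236
uc = sqrt(u_A^2 + u_B^2) = sqrt(0.52905368^2 + 0.76210236^2) = 0.927738
U = k * uc = 2.58 * 0.927738
U = 2.3936

2.3936


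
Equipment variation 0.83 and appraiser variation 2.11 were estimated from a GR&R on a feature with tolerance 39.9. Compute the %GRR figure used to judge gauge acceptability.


GRR = sqrt(EV^2 + AV^2) = sqrt(0.83^2 + 2.11^2) = 2.2673773
%GRR = GRR / tol * 100 = 2.2673773 / 39.9 * 100
%GRR = 5.6826

5.6826


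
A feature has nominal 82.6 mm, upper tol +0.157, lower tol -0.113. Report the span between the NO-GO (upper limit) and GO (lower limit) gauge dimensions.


GO = nominal - lower_tol (smallest hole = maximum material condition)
GO = 82.6 - 0.113 = 82.487
NO-GO = nominal + upper_tol (largest hole = least material condition)
NO-GO = 82.6 + 0.157 = 82.757
spread = NO-GO - GO = 82.757 - 82.487 = 0.2700

0.2700


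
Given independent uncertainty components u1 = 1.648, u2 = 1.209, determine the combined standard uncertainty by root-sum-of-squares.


uc = sqrt(1.648^2 + 1.209^2)
uc = sqrt(4.177585)
uc = 2.0439

2.0439


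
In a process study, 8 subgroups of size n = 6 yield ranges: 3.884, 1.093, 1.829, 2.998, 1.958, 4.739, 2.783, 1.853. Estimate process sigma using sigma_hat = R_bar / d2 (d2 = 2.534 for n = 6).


R_bar = (3.884 + 1.093 + 1.829 + 2.998 + 1.958 + 4.739 + 2.783 + 1.853) / 8
R_bar = 21.137 / 8 = 2.642125
sigma_hat = R_bar / d2 = 2.642125 / 2.534 = 1.0427

1.0427


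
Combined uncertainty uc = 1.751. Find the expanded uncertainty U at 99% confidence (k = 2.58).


U = k * uc
U = 2.58 * 1.751
U = 4.5176

4.5176


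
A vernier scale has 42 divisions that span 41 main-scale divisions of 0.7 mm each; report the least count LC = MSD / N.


LC = MSD / n_div
= 0.7 / 42
= 0.0167

0.0167


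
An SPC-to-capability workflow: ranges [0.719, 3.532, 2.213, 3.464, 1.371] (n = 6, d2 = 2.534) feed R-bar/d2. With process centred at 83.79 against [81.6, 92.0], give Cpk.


R_bar = (0.719 + 3.532 + 2.213 + 3.464 + 1.371) / 5 = 2.2598
sigma = R_bar / d2 = 2.2598 / 2.534 = 0.89179163
Cp = (USL - LSL)/(6*sigma) = (92.0 - 81.6)/(6*0.89179163) = 1.9437
Cpu = (92.0 - 83.79)/(3*0.89179163) = 3.0687
Cpl = (83.79 - 81.6)/(3*0.89179163) = 0.8186
Cpk = min(Cpu, Cpl) = 0.8186

0.8186


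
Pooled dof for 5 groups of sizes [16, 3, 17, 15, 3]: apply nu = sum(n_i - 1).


nu = sum_i (n_i - 1)
nu = ((16 - 1) + (3 - 1) + (17 - 1) + (15 - 1) + (3 - 1))
nu = 15 + 2 + 16 + 14 + 2
nu = 49

49


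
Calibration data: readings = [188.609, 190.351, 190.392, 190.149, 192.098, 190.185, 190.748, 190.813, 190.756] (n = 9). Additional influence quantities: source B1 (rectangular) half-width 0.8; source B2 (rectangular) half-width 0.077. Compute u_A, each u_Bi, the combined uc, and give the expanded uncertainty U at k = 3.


mean = (188.609 + 190.351 + 190.392 + 190.149 + 192.098 + 190.185 + 190.748 + 190.813 + 190.756) / 9 = 190.4556667
s = sqrt(sum((x - mean)^2)/(n-1)) = 0.90781992
u_A = s / sqrt(n) = 0.90781992 / sqrt(9) = 0.30260664
u_B1 = 0.8 / sqrt(3) = 0.46188022
u_B2 = 0.077 / sqrt(3) = 0.044455971
uc = sqrt(0.30260664^2 + 0.46188022^2 + 0.044455971^2) = 0.55396791
U = k * uc = 3 * 0.55396791
U = 1.6619

1.6619


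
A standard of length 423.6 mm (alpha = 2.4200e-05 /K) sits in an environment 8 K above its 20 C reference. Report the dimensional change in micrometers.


dL = L * alpha * dT
= 423.6 * 2.4200e-05 * 8
= 0.0820090 mm
dL_um = 0.0820090 * 1000 = 82.0090 um

82.0090


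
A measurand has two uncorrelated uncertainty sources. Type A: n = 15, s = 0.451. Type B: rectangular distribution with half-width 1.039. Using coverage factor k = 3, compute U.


u_A = s / sqrt(n) = 0.451 / sqrt(15) = 0.1164477
u_B = half_width / sqrt(3) = 1.039 / sqrt(3) = 0.59986693
uc = sqrt(u_A^2 + u_B^2) = sqrt(0.1164477^2 + 0.59986693^2) = 0.61106497
U = k * uc = 3 * 0.61106497
U = 1.8332

1.8332


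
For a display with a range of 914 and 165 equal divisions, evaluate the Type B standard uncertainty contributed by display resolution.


resolution = range / divisions
resolution = 914 / 165 = 5.5393939
u_res = resolution / (2*sqrt(3))
u_res = 5.5393939 / 3.4641016
u_res = 1.5991

1.5991


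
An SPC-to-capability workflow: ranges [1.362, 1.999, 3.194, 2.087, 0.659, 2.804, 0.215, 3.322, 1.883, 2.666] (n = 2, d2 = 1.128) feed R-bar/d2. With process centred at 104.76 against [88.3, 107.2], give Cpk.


R_bar = (1.362 + 1.999 + 3.194 + 2.087 + 0.659 + 2.804 + 0.215 + 3.322 + 1.883 + 2.666) / 10 = 2.0191
sigma = R_bar / d2 = 2.0191 / 1.128 = 1.7899823
Cp = (USL - LSL)/(6*sigma) = (107.2 - 88.3)/(6*1.7899823) = 1.7598
Cpu = (107.2 - 104.76)/(3*1.7899823) = 0.4544
Cpl = (104.76 - 88.3)/(3*1.7899823) = 3.0652
Cpk = min(Cpu, Cpl) = 0.4544

0.4544


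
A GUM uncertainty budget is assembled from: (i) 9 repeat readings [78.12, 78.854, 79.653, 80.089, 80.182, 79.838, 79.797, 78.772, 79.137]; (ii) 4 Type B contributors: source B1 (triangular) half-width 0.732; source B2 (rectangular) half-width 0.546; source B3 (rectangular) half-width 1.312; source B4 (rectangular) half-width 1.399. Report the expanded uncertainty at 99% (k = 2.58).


mean = (78.12 + 78.854 + 79.653 + 80.089 + 80.182 + 79.838 + 79.797 + 78.772 + 79.137) / 9 = 79.38244444
s = sqrt(sum((x - mean)^2)/(n-1)) = 0.69794361
u_A = s / sqrt(n) = 0.69794361 / sqrt(9) = 0.23264787
u_B1 = 0.732 / sqrt(6) = 0.29883775
u_B2 = 0.546 / sqrt(3) = 0.31523325
u_B3 = 1.312 / sqrt(3) = 0.75748355
u_B4 = 1.399 / sqrt(3) = 0.80771303
uc = sqrt(0.23264787^2 + 0.29883775^2 + 0.31523325^2 + 0.75748355^2 + 0.80771303^2) = 1.212016
U = k * uc = 2.58 * 1.212016
U = 3.1270

3.1270


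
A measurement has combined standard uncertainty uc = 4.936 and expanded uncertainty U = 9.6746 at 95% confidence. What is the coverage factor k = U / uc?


k = U / uc
k = 9.6746 / 4.936
k = 1.96

1.96


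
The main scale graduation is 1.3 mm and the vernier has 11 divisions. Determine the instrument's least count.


LC = MSD / n_div
= 1.3 / 11
= 0.1182

0.1182


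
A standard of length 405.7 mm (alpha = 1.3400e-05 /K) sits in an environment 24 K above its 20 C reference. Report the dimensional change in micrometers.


dL = L * alpha * dT
= 405.7 * 1.3400e-05 * 24
= 0.1304731 mm
dL_um = 0.1304731 * 1000 = 130.4731 um

130.4731


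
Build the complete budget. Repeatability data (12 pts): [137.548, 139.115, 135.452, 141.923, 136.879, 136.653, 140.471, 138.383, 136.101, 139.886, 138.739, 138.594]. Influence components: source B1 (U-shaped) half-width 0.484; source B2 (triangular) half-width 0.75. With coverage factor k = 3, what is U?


mean = (137.548 + 139.115 + 135.452 + 141.923 + 136.879 + 136.653 + 140.471 + 138.383 + 136.101 + 139.886 + 138.739 + 138.594) / 12 = 138.312
s = sqrt(sum((x - mean)^2)/(n-1)) = 1.8961053
u_A = s / sqrt(n) = 1.8961053 / sqrt(12) = 0.54735845
u_B1 = 0.484 / sqrt(2) = 0.34223968
u_B2 = 0.75 / sqrt(6) = 0.30618622
uc = sqrt(0.54735845^2 + 0.34223968^2 + 0.30618622^2) = 0.71447832
U = k * uc = 3 * 0.71447832
U = 2.1434

2.1434


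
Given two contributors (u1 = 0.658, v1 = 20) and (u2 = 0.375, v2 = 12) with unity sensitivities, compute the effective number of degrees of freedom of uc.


uc = sqrt(u1^2 + u2^2) = sqrt(0.658^2 + 0.375^2) = 0.75735659
v_eff = uc^4 / (u1^4/v1 + u2^4/v2)
= 0.75735659^4 / (0.658^4/20 + 0.375^4/12)
= 0.32900435 / 0.01102084
v_eff = 29.8529

29.8529


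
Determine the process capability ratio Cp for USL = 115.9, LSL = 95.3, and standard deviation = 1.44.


Cp = (USL - LSL) / (6 * sigma)
= (115.9 - 95.3) / (6 * 1.44)
= 20.6000 / 8.6400
= 2.3843

2.3843


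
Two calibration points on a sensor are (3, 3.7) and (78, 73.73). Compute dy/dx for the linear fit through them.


slope = (y2 - y1) / (x2 - x1)
= (73.73 - 3.7) / (78 - 3)
= 70.0300 / 75
= 0.9337

0.9337


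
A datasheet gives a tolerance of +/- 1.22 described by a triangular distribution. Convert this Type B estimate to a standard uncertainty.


u_B = half_width / sqrt(6)
u_B = 1.22 / 2.4494897
u_B = 0.4981

0.4981


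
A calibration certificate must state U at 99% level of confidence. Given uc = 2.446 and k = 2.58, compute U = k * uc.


U = k * uc
U = 2.58 * 2.446
U = 6.3107

6.3107


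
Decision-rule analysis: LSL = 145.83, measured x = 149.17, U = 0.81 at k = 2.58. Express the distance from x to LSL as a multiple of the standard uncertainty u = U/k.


u = U / k = 0.81 / 2.58 = 0.31395349
margin = |LSL - x| = |145.83 - 149.17| = 3.34
z = margin / u = 3.34 / 0.31395349
z = 10.6385

10.6385
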